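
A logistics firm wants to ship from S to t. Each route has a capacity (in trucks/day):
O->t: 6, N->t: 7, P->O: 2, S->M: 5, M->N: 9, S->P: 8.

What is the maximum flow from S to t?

Augment S->M->N->t: bottleneck 5. Total 5.
Augment S->P->O->t: bottleneck 2. Total 7.
No augmenting path remains in the residual graph.

7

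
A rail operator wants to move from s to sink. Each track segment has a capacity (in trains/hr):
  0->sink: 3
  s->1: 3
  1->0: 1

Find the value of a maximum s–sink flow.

1

Augment s->1->0->sink: bottleneck 1. Total 1.
No augmenting path remains in the residual graph.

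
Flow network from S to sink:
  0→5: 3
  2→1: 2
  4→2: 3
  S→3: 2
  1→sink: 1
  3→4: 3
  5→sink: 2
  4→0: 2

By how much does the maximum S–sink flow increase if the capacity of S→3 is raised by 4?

1

Original max flow = 2.
After raising cap(S→3), augmenting paths through that edge carry 1 more unit.
New max flow = 3. Increase = 1.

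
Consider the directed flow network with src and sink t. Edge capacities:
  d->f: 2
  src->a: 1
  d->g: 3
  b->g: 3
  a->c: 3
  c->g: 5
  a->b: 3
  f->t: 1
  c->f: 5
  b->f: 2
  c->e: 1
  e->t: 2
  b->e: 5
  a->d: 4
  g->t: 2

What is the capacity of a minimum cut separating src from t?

Max flow = 1 (via 1 augmenting path).
In the residual at optimum, the set reachable from src is {src}.
Cut edges: src->a (cap 1). Sum = 1.

1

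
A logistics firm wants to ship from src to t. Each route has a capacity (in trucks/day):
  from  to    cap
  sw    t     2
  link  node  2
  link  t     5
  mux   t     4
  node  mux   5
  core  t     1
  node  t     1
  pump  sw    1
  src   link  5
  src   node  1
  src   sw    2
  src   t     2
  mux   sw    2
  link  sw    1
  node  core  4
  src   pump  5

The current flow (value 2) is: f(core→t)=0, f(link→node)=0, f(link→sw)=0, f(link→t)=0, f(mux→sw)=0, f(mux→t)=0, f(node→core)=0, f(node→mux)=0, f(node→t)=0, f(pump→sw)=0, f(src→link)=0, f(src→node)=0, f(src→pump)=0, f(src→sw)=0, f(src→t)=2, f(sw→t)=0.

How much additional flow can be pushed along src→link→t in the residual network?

5

Residual capacities along the path: src→link: 5, link→t: 5.
Minimum is 5.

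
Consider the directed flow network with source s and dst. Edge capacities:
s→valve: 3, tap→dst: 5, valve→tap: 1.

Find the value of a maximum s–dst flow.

Augment s→valve→tap→dst: bottleneck 1. Total 1.
No augmenting path remains in the residual graph.

1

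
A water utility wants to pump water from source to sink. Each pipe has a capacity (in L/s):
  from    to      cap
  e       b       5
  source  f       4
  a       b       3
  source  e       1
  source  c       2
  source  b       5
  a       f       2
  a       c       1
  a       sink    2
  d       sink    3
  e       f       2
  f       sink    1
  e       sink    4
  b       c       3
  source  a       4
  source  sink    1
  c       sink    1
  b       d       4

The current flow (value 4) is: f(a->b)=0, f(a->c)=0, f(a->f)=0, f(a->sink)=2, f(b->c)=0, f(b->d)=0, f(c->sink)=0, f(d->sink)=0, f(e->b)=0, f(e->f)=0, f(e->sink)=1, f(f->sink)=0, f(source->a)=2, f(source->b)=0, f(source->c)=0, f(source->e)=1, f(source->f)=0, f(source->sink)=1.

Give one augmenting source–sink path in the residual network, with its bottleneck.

source->c->sink, bottleneck 1

Residual along source->c->sink: source->c: 2, c->sink: 1.
Bottleneck = min = 1.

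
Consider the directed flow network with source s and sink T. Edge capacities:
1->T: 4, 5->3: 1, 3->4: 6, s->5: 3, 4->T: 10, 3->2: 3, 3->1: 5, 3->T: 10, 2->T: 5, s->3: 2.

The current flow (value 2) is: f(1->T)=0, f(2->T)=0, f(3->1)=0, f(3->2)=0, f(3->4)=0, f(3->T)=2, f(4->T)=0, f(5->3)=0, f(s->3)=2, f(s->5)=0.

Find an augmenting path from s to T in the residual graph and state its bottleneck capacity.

s->5->3->T, bottleneck 1

Residual along s->5->3->T: s->5: 3, 5->3: 1, 3->T: 8.
Bottleneck = min = 1.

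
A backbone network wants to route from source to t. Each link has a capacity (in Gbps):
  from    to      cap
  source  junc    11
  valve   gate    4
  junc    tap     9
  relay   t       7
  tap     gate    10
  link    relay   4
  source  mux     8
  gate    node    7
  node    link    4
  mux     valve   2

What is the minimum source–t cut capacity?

Max flow = 4 (via 1 augmenting path).
In the residual at optimum, the set reachable from source is {gate, junc, mux, node, source, tap, valve}.
Cut edges: node->link (cap 4). Sum = 4.

4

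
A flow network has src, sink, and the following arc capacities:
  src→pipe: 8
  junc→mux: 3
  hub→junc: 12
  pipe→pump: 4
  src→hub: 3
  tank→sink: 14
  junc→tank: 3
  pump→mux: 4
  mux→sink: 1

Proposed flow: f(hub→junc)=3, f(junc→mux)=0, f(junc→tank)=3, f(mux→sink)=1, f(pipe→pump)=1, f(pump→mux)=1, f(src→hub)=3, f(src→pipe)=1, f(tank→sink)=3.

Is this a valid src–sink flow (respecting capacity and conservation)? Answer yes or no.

Yes

Every edge has 0 ≤ f(e) ≤ cap(e).
At each intermediate node, inflow equals outflow.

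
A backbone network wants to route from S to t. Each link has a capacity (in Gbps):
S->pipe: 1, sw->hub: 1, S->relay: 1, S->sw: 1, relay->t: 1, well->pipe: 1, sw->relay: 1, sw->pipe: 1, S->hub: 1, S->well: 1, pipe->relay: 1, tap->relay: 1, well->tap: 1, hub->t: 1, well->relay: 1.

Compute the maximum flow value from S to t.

2

Augment S->hub->t: bottleneck 1. Total 1.
Augment S->relay->t: bottleneck 1. Total 2.
No augmenting path remains in the residual graph.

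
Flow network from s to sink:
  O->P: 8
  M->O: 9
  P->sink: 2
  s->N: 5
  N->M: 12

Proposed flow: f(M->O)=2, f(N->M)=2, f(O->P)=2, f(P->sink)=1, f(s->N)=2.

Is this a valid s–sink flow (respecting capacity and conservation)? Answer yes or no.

No

Conservation fails at P: inflow 2 ≠ outflow 1.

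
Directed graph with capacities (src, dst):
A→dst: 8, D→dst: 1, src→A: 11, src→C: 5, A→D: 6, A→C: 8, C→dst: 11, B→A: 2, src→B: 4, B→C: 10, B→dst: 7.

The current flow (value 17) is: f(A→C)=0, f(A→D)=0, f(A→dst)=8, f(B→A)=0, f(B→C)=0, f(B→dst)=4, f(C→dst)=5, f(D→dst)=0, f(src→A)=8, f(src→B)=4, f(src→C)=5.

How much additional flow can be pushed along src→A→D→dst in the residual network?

1

Residual capacities along the path: src→A: 3, A→D: 6, D→dst: 1.
Minimum is 1.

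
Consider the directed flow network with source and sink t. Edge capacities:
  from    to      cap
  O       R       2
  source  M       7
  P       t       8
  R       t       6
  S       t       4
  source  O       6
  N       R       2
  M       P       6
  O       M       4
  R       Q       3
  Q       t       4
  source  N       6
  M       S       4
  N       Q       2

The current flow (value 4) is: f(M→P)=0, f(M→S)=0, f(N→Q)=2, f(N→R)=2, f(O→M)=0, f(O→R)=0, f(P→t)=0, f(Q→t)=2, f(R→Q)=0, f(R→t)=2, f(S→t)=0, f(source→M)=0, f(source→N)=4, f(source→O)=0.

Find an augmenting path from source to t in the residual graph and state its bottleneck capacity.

source→O→R→t, bottleneck 2

Residual along source→O→R→t: source→O: 6, O→R: 2, R→t: 4.
Bottleneck = min = 2.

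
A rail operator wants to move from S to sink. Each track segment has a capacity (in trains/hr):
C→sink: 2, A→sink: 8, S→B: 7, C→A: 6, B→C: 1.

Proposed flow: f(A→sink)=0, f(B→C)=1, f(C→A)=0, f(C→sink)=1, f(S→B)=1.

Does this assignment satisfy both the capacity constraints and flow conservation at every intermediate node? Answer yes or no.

Every edge has 0 ≤ f(e) ≤ cap(e).
At each intermediate node, inflow equals outflow.

Yes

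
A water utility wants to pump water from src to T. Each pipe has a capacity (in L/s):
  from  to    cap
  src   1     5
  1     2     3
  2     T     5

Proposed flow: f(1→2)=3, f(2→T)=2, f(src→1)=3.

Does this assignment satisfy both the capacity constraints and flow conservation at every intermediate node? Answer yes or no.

No

Conservation fails at 2: inflow 3 ≠ outflow 2.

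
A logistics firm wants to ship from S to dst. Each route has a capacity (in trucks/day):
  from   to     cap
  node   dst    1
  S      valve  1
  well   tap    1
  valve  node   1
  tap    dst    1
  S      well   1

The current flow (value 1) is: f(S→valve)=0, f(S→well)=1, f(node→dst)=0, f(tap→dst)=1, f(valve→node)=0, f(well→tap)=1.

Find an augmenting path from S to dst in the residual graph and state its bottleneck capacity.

Residual along S→valve→node→dst: S→valve: 1, valve→node: 1, node→dst: 1.
Bottleneck = min = 1.

S→valve→node→dst, bottleneck 1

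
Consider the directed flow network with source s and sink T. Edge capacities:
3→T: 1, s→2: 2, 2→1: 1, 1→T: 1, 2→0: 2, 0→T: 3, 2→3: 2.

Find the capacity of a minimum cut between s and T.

Max flow = 2 (via 2 augmenting paths).
In the residual at optimum, the set reachable from s is {s}.
Cut edges: s→2 (cap 2). Sum = 2.

2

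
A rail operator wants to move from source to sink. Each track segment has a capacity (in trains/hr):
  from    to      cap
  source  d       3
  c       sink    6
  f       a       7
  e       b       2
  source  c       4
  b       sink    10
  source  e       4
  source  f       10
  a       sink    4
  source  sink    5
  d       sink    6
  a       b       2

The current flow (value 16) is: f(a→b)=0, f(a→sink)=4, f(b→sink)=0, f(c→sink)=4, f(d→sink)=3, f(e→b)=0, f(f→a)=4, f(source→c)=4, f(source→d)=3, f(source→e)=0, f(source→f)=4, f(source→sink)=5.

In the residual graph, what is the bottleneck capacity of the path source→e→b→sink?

2

Residual capacities along the path: source→e: 4, e→b: 2, b→sink: 10.
Minimum is 2.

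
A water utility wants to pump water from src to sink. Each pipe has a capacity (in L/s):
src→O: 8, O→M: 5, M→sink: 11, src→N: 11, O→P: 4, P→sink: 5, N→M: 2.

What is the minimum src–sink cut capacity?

Max flow = 10 (via 3 augmenting paths).
In the residual at optimum, the set reachable from src is {N, src}.
Cut edges: src→O (cap 8), N→M (cap 2). Sum = 10.

10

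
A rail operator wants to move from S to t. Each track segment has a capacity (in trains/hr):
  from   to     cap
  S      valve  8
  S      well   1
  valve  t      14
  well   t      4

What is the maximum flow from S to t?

9

Augment S->well->t: bottleneck 1. Total 1.
Augment S->valve->t: bottleneck 8. Total 9.
No augmenting path remains in the residual graph.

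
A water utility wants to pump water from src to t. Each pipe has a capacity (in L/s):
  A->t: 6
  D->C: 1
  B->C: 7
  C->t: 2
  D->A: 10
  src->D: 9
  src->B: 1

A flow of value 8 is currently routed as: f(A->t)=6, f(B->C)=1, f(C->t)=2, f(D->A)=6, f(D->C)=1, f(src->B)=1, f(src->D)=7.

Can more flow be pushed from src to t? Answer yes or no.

No

Residual reachable from src: {A, D, src}; t is not reachable.
Saturated cut: src->B, D->C, A->t with total capacity 8 = current flow value. Flow is maximum.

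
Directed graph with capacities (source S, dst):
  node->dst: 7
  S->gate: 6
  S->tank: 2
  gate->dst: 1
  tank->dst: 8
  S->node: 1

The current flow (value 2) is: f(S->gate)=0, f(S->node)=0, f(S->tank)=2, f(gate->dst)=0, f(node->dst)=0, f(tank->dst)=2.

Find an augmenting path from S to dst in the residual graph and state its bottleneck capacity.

Residual along S->node->dst: S->node: 1, node->dst: 7.
Bottleneck = min = 1.

S->node->dst, bottleneck 1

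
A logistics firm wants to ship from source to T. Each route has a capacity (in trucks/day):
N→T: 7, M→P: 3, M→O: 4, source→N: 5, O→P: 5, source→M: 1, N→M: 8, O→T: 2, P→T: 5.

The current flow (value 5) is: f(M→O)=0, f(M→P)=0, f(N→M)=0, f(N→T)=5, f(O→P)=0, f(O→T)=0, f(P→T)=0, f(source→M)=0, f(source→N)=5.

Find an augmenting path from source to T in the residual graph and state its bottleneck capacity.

source→M→O→T, bottleneck 1

Residual along source→M→O→T: source→M: 1, M→O: 4, O→T: 2.
Bottleneck = min = 1.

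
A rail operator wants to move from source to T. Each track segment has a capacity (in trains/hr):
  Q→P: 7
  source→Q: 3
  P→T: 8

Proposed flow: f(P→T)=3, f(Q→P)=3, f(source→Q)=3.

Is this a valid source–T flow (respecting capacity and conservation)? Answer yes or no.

Every edge has 0 ≤ f(e) ≤ cap(e).
At each intermediate node, inflow equals outflow.

Yes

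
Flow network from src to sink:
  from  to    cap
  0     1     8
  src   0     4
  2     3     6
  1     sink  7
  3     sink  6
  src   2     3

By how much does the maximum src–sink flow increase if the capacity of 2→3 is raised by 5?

Original max flow = 7.
Edge 2→3 does not cross the min cut (source side {src}), so extra capacity there cannot help.
New max flow = 7. Increase = 0.

0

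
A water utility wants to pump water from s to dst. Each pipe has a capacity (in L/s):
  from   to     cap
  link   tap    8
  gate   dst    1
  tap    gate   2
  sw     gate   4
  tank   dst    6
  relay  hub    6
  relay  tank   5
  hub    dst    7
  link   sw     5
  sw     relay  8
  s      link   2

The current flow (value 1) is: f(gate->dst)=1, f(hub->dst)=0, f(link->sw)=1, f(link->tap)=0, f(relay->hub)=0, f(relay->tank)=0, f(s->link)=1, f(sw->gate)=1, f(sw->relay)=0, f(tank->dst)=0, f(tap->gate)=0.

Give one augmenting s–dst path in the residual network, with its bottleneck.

Residual along s->link->sw->relay->hub->dst: s->link: 1, link->sw: 4, sw->relay: 8, relay->hub: 6, hub->dst: 7.
Bottleneck = min = 1.

s->link->sw->relay->hub->dst, bottleneck 1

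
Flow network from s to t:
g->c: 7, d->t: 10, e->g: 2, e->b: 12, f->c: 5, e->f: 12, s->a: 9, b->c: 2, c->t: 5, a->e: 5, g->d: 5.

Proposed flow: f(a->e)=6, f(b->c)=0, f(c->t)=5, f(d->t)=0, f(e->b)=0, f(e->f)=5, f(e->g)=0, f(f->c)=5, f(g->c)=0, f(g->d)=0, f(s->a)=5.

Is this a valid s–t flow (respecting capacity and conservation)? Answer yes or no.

No

Capacity violated on a->e: flow 6 > capacity 5.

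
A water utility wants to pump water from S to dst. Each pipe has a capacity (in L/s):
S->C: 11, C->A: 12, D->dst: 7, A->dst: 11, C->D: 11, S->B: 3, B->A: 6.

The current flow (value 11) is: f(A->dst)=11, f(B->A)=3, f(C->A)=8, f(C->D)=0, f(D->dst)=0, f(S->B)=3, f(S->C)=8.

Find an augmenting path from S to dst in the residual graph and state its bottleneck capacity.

S->C->D->dst, bottleneck 3

Residual along S->C->D->dst: S->C: 3, C->D: 11, D->dst: 7.
Bottleneck = min = 3.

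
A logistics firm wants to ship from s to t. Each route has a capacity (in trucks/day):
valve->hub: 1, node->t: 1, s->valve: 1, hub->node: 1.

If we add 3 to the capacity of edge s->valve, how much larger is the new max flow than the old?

Original max flow = 1.
Even with extra capacity on s->valve, another cut of capacity 1 remains binding.
New max flow = 1. Increase = 0.

0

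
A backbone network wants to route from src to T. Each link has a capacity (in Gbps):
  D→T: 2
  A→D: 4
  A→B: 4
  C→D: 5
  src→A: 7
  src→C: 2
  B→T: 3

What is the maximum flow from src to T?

Augment src→C→D→T: bottleneck 2. Total 2.
Augment src→A→B→T: bottleneck 3. Total 5.
No augmenting path remains in the residual graph.

5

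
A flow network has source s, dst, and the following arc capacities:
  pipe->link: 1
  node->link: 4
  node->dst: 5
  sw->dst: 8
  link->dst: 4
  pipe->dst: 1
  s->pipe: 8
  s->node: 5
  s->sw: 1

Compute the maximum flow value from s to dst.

8

Augment s->pipe->dst: bottleneck 1. Total 1.
Augment s->node->dst: bottleneck 5. Total 6.
Augment s->sw->dst: bottleneck 1. Total 7.
Augment s->pipe->link->dst: bottleneck 1. Total 8.
No augmenting path remains in the residual graph.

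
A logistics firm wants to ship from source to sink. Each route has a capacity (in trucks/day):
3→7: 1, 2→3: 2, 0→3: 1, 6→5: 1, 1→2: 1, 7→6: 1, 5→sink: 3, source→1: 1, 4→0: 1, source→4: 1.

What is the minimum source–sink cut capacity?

Max flow = 1 (via 1 augmenting path).
In the residual at optimum, the set reachable from source is {0, 1, 2, 3, 4, source}.
Cut edges: 3→7 (cap 1). Sum = 1.

1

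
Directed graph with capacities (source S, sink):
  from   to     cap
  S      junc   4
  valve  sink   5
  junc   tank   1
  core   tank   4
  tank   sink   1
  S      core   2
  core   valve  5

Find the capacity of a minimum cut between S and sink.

3

Max flow = 3 (via 2 augmenting paths).
In the residual at optimum, the set reachable from S is {S, junc}.
Cut edges: S->core (cap 2), junc->tank (cap 1). Sum = 3.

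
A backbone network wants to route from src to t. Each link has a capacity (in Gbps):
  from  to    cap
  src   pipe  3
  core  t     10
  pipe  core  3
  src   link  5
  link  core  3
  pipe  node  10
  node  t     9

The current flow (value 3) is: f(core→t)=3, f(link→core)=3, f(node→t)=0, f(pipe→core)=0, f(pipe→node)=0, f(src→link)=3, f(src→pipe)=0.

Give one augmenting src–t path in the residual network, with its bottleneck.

Residual along src→pipe→core→t: src→pipe: 3, pipe→core: 3, core→t: 7.
Bottleneck = min = 3.

src→pipe→core→t, bottleneck 3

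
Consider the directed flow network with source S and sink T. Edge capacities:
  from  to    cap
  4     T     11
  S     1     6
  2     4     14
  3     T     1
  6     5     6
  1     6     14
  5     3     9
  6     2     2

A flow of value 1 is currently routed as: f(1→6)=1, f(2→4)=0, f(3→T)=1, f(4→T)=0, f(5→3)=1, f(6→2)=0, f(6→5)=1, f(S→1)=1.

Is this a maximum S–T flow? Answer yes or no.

Residual path S→1→6→2→4→T has bottleneck 2 > 0.
Pushing 2 along it raises the flow to 3, so the given flow is not maximum.

No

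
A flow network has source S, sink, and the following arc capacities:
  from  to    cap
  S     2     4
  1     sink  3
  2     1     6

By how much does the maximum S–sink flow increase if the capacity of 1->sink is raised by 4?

Original max flow = 3.
After raising cap(1->sink), augmenting paths through that edge carry 1 more unit.
New max flow = 4. Increase = 1.

1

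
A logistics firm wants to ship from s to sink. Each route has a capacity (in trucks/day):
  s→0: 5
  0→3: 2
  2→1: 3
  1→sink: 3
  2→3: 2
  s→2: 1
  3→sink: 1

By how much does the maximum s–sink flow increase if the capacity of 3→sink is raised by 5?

Original max flow = 2.
After raising cap(3→sink), augmenting paths through that edge carry 1 more unit.
New max flow = 3. Increase = 1.

1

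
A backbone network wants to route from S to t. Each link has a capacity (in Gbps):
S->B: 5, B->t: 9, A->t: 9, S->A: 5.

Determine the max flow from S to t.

Augment S->B->t: bottleneck 5. Total 5.
Augment S->A->t: bottleneck 5. Total 10.
No augmenting path remains in the residual graph.

10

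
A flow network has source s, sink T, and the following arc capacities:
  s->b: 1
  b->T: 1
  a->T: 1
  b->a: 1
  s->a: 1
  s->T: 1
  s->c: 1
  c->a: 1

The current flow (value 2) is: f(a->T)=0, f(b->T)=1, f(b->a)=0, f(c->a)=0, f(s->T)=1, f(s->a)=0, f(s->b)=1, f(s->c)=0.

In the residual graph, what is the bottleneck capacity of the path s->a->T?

1

Residual capacities along the path: s->a: 1, a->T: 1.
Minimum is 1.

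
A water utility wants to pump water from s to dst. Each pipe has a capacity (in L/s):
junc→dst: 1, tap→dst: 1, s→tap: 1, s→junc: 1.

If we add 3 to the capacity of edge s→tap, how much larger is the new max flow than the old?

0

Original max flow = 2.
Even with extra capacity on s→tap, another cut of capacity 2 remains binding.
New max flow = 2. Increase = 0.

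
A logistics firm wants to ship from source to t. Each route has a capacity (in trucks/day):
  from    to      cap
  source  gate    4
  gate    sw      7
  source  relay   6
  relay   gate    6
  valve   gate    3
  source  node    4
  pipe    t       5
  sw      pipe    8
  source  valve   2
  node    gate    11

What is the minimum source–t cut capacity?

Max flow = 5 (via 2 augmenting paths).
In the residual at optimum, the set reachable from source is {gate, node, pipe, relay, source, sw, valve}.
Cut edges: pipe→t (cap 5). Sum = 5.

5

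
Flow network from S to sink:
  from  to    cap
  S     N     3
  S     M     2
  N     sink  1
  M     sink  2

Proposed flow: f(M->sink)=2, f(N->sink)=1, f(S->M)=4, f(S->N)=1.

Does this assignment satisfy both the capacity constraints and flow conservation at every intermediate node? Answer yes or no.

No

Capacity violated on S->M: flow 4 > capacity 2.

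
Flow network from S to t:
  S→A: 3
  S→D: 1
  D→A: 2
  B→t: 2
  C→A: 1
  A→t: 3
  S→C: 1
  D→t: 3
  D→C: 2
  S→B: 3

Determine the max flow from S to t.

Augment S→D→t: bottleneck 1. Total 1.
Augment S→B→t: bottleneck 2. Total 3.
Augment S→A→t: bottleneck 3. Total 6.
No augmenting path remains in the residual graph.

6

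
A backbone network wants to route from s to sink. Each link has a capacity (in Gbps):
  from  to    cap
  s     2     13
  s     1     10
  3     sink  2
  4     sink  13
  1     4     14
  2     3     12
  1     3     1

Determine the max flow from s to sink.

12

Augment s->2->3->sink: bottleneck 2. Total 2.
Augment s->1->4->sink: bottleneck 10. Total 12.
No augmenting path remains in the residual graph.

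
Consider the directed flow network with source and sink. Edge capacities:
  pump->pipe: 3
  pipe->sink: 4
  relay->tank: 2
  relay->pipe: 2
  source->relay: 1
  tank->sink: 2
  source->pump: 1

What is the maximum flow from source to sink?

Augment source->relay->tank->sink: bottleneck 1. Total 1.
Augment source->pump->pipe->sink: bottleneck 1. Total 2.
No augmenting path remains in the residual graph.

2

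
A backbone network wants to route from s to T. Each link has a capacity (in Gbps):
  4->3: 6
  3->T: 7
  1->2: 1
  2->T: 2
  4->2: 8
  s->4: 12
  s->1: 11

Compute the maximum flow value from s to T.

8

Augment s->4->3->T: bottleneck 6. Total 6.
Augment s->4->2->T: bottleneck 2. Total 8.
No augmenting path remains in the residual graph.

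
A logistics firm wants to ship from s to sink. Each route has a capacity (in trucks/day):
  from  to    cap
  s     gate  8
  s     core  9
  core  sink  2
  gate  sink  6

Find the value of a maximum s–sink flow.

Augment s->gate->sink: bottleneck 6. Total 6.
Augment s->core->sink: bottleneck 2. Total 8.
No augmenting path remains in the residual graph.

8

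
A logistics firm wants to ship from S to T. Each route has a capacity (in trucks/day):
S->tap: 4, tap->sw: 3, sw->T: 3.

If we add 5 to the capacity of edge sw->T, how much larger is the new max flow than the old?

Original max flow = 3.
Edge sw->T does not cross the min cut (source side {S, tap}), so extra capacity there cannot help.
New max flow = 3. Increase = 0.

0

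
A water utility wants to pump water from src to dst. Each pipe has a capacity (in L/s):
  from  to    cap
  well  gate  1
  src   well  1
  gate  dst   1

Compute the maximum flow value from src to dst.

Augment src→well→gate→dst: bottleneck 1. Total 1.
No augmenting path remains in the residual graph.

1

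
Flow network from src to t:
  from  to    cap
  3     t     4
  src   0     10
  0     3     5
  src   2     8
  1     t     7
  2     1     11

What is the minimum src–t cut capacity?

Max flow = 11 (via 2 augmenting paths).
In the residual at optimum, the set reachable from src is {0, 1, 2, 3, src}.
Cut edges: 3->t (cap 4), 1->t (cap 7). Sum = 11.

11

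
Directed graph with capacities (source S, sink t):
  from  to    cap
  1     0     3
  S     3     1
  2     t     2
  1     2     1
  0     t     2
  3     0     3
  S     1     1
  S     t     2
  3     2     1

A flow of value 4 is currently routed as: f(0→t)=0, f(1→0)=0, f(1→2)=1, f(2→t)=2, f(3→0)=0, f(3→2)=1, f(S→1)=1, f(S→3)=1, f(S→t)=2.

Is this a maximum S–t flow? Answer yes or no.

Yes

Residual reachable from S: {S}; t is not reachable.
Saturated cut: S→3, S→1, S→t with total capacity 4 = current flow value. Flow is maximum.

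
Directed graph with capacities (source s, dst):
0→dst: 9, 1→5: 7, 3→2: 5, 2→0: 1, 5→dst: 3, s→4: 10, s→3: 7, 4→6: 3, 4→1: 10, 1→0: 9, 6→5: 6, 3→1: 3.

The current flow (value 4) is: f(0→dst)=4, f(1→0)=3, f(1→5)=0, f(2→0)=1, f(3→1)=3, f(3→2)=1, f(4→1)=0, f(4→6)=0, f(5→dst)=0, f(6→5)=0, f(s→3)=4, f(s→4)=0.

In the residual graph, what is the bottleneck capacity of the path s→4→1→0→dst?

5

Residual capacities along the path: s→4: 10, 4→1: 10, 1→0: 6, 0→dst: 5.
Minimum is 5.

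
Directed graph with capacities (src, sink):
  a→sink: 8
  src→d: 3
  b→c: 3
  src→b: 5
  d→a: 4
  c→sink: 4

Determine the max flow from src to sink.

6

Augment src→d→a→sink: bottleneck 3. Total 3.
Augment src→b→c→sink: bottleneck 3. Total 6.
No augmenting path remains in the residual graph.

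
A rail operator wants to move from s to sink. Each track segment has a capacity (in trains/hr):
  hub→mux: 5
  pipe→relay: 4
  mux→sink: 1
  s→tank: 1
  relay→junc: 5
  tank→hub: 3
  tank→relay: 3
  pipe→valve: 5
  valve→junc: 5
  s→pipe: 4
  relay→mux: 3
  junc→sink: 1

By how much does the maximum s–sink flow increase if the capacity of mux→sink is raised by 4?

3

Original max flow = 2.
After raising cap(mux→sink), augmenting paths through that edge carry 3 more units.
New max flow = 5. Increase = 3.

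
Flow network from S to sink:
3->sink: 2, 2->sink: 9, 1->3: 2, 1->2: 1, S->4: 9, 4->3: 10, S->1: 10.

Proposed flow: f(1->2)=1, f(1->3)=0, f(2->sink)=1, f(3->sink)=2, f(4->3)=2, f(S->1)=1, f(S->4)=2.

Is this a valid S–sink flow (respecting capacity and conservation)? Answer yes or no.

Every edge has 0 ≤ f(e) ≤ cap(e).
At each intermediate node, inflow equals outflow.

Yes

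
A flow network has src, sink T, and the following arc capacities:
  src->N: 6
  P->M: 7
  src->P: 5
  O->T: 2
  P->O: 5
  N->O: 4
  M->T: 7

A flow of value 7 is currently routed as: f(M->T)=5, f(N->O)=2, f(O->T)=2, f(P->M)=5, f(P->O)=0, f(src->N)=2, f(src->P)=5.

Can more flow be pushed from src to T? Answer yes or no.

No

Residual reachable from src: {N, O, src}; T is not reachable.
Saturated cut: src->P, O->T with total capacity 7 = current flow value. Flow is maximum.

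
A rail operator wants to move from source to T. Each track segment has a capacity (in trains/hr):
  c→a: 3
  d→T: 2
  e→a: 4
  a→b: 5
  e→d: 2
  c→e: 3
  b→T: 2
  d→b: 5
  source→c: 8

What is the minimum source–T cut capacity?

4

Max flow = 4 (via 2 augmenting paths).
In the residual at optimum, the set reachable from source is {a, b, c, e, source}.
Cut edges: e→d (cap 2), b→T (cap 2). Sum = 4.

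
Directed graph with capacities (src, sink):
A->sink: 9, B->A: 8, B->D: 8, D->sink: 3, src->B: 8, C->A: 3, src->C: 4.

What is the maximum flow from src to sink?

11

Augment src->B->D->sink: bottleneck 3. Total 3.
Augment src->B->A->sink: bottleneck 5. Total 8.
Augment src->C->A->sink: bottleneck 3. Total 11.
No augmenting path remains in the residual graph.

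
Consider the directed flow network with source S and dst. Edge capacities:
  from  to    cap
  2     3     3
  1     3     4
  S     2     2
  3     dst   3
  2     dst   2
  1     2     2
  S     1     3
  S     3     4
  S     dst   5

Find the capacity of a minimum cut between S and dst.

10

Max flow = 10 (via 3 augmenting paths).
In the residual at optimum, the set reachable from S is {1, 2, 3, S}.
Cut edges: S→dst (cap 5), 2→dst (cap 2), 3→dst (cap 3). Sum = 10.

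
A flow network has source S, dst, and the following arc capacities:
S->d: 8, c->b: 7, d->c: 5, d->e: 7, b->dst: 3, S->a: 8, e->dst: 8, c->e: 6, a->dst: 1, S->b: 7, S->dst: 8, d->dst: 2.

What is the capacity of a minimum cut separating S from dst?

20

Max flow = 20 (via 5 augmenting paths).
In the residual at optimum, the set reachable from S is {S, a, b}.
Cut edges: S->d (cap 8), S->dst (cap 8), a->dst (cap 1), b->dst (cap 3). Sum = 20.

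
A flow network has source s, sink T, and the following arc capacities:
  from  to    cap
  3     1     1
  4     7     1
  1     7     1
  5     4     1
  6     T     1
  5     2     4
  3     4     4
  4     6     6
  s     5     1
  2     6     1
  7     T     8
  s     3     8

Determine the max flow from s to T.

Augment s→5→2→6→T: bottleneck 1. Total 1.
Augment s→3→4→7→T: bottleneck 1. Total 2.
Augment s→3→1→7→T: bottleneck 1. Total 3.
No augmenting path remains in the residual graph.

3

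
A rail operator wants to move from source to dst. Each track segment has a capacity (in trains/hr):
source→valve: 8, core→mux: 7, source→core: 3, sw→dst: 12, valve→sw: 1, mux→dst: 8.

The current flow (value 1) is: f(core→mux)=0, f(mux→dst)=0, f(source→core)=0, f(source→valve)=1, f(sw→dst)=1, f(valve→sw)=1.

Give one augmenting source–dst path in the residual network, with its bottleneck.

source→core→mux→dst, bottleneck 3

Residual along source→core→mux→dst: source→core: 3, core→mux: 7, mux→dst: 8.
Bottleneck = min = 3.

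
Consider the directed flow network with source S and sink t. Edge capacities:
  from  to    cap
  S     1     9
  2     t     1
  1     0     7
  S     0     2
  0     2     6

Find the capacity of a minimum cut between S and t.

Max flow = 1 (via 1 augmenting path).
In the residual at optimum, the set reachable from S is {0, 1, 2, S}.
Cut edges: 2->t (cap 1). Sum = 1.

1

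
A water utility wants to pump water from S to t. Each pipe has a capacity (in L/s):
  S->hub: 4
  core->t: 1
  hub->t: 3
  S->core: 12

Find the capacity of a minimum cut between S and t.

Max flow = 4 (via 2 augmenting paths).
In the residual at optimum, the set reachable from S is {S, core, hub}.
Cut edges: core->t (cap 1), hub->t (cap 3). Sum = 4.

4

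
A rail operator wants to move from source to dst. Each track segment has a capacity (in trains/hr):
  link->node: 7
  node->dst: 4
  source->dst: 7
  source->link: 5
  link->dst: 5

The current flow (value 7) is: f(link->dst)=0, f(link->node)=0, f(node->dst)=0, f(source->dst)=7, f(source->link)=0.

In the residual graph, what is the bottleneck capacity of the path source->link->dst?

5

Residual capacities along the path: source->link: 5, link->dst: 5.
Minimum is 5.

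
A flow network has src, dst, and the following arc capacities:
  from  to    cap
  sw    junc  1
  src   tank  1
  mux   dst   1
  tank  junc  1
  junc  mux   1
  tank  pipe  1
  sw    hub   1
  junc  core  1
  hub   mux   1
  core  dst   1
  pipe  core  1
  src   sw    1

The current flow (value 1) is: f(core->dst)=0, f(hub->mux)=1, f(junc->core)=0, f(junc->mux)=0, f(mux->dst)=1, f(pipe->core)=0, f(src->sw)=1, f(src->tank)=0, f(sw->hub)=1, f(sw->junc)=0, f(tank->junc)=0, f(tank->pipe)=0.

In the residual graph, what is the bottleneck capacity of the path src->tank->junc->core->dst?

Residual capacities along the path: src->tank: 1, tank->junc: 1, junc->core: 1, core->dst: 1.
Minimum is 1.

1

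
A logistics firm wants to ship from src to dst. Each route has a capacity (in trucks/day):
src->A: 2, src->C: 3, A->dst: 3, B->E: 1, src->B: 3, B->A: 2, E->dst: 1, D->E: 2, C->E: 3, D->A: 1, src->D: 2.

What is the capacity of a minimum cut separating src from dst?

4

Max flow = 4 (via 3 augmenting paths).
In the residual at optimum, the set reachable from src is {A, B, C, D, E, src}.
Cut edges: E->dst (cap 1), A->dst (cap 3). Sum = 4.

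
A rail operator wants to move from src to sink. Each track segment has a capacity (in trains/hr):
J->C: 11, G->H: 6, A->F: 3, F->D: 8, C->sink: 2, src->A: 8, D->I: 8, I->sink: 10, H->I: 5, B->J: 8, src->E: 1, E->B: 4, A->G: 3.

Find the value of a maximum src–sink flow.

7

Augment src->E->B->J->C->sink: bottleneck 1. Total 1.
Augment src->A->F->D->I->sink: bottleneck 3. Total 4.
Augment src->A->G->H->I->sink: bottleneck 3. Total 7.
No augmenting path remains in the residual graph.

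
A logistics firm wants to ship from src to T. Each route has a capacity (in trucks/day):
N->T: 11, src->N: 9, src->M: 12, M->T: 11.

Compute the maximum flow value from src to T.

20

Augment src->N->T: bottleneck 9. Total 9.
Augment src->M->T: bottleneck 11. Total 20.
No augmenting path remains in the residual graph.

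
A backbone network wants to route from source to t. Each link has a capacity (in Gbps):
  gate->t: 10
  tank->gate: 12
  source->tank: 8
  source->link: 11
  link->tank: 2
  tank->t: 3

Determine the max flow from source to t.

10

Augment source->tank->t: bottleneck 3. Total 3.
Augment source->tank->gate->t: bottleneck 5. Total 8.
Augment source->link->tank->gate->t: bottleneck 2. Total 10.
No augmenting path remains in the residual graph.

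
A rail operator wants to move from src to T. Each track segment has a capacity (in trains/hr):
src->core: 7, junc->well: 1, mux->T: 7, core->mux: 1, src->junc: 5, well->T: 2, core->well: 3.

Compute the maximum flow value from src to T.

Augment src->core->mux->T: bottleneck 1. Total 1.
Augment src->core->well->T: bottleneck 2. Total 3.
No augmenting path remains in the residual graph.

3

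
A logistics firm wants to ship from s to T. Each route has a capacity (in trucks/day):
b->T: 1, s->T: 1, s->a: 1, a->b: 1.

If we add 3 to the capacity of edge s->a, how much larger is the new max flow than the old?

Original max flow = 2.
Even with extra capacity on s->a, another cut of capacity 2 remains binding.
New max flow = 2. Increase = 0.

0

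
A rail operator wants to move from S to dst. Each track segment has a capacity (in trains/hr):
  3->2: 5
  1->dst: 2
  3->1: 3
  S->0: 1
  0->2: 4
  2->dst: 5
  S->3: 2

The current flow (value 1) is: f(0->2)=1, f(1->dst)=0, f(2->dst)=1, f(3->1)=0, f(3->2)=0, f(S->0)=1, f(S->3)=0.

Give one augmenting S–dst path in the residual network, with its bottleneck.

Residual along S->3->2->dst: S->3: 2, 3->2: 5, 2->dst: 4.
Bottleneck = min = 2.

S->3->2->dst, bottleneck 2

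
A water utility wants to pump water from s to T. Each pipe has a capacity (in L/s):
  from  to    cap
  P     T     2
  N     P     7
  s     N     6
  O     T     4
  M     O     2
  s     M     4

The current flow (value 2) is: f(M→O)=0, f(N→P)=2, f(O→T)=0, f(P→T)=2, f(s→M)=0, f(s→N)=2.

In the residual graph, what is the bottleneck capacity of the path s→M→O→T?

2

Residual capacities along the path: s→M: 4, M→O: 2, O→T: 4.
Minimum is 2.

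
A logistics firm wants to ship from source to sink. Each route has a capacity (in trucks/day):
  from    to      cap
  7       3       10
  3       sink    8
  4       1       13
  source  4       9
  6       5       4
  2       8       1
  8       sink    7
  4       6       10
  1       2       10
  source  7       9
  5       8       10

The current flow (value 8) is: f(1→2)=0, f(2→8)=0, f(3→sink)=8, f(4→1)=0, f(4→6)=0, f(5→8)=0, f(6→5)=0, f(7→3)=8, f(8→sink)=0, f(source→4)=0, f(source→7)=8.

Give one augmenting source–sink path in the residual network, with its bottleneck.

Residual along source→4→6→5→8→sink: source→4: 9, 4→6: 10, 6→5: 4, 5→8: 10, 8→sink: 7.
Bottleneck = min = 4.

source→4→6→5→8→sink, bottleneck 4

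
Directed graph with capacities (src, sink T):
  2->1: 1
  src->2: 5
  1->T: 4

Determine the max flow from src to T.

1

Augment src->2->1->T: bottleneck 1. Total 1.
No augmenting path remains in the residual graph.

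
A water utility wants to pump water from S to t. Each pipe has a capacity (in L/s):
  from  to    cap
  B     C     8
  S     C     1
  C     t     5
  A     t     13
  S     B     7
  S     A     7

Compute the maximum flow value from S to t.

12

Augment S→A→t: bottleneck 7. Total 7.
Augment S→C→t: bottleneck 1. Total 8.
Augment S→B→C→t: bottleneck 4. Total 12.
No augmenting path remains in the residual graph.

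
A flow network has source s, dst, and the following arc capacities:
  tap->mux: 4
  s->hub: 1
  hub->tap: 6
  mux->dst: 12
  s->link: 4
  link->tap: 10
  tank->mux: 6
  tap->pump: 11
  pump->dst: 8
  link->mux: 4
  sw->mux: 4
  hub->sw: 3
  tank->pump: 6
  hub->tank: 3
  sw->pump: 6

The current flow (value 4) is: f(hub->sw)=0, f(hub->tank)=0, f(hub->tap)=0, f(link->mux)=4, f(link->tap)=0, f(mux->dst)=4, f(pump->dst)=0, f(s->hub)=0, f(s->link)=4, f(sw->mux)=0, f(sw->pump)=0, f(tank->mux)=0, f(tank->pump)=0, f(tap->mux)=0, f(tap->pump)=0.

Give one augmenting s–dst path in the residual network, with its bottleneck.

Residual along s->hub->sw->pump->dst: s->hub: 1, hub->sw: 3, sw->pump: 6, pump->dst: 8.
Bottleneck = min = 1.

s->hub->sw->pump->dst, bottleneck 1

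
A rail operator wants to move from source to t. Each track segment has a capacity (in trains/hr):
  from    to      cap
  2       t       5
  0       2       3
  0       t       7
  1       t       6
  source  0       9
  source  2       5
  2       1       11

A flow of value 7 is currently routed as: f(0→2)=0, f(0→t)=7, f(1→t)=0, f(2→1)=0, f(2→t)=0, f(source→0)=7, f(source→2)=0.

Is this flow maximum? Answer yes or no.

Residual path source→2→t has bottleneck 5 > 0.
Pushing 5 along it raises the flow to 12, so the given flow is not maximum.

No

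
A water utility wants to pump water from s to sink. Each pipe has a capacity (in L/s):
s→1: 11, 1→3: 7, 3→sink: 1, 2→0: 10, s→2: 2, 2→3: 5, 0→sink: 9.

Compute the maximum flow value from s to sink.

3

Augment s→1→3→sink: bottleneck 1. Total 1.
Augment s→2→0→sink: bottleneck 2. Total 3.
No augmenting path remains in the residual graph.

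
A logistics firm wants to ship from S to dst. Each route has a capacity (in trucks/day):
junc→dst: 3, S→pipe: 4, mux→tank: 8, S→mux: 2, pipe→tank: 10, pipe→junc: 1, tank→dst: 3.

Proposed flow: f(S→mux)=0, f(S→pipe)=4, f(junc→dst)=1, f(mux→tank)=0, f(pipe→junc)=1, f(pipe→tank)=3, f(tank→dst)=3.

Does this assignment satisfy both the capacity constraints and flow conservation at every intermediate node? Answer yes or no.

Yes

Every edge has 0 ≤ f(e) ≤ cap(e).
At each intermediate node, inflow equals outflow.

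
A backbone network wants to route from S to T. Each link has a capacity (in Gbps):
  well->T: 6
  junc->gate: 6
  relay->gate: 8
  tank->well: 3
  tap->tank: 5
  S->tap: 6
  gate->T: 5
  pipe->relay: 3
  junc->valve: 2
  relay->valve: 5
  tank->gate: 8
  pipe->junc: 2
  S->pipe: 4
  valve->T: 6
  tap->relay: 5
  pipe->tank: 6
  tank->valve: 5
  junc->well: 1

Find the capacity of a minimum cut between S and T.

10

Max flow = 10 (via 3 augmenting paths).
In the residual at optimum, the set reachable from S is {S}.
Cut edges: S->tap (cap 6), S->pipe (cap 4). Sum = 10.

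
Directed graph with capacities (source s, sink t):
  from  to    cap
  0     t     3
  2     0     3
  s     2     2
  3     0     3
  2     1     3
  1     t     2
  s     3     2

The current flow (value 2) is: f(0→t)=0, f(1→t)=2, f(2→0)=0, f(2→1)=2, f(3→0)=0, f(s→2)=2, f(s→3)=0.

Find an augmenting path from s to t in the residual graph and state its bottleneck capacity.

Residual along s→3→0→t: s→3: 2, 3→0: 3, 0→t: 3.
Bottleneck = min = 2.

s→3→0→t, bottleneck 2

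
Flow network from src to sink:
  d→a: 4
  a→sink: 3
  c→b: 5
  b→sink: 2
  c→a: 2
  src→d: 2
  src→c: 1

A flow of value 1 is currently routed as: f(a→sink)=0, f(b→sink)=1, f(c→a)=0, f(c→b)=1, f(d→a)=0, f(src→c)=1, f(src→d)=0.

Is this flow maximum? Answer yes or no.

No

Residual path src→d→a→sink has bottleneck 2 > 0.
Pushing 2 along it raises the flow to 3, so the given flow is not maximum.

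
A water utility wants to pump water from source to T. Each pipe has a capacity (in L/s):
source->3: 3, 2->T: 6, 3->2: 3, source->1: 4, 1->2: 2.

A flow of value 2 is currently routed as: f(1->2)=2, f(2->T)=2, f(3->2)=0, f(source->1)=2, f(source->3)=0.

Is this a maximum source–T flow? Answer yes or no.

No

Residual path source->3->2->T has bottleneck 3 > 0.
Pushing 3 along it raises the flow to 5, so the given flow is not maximum.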